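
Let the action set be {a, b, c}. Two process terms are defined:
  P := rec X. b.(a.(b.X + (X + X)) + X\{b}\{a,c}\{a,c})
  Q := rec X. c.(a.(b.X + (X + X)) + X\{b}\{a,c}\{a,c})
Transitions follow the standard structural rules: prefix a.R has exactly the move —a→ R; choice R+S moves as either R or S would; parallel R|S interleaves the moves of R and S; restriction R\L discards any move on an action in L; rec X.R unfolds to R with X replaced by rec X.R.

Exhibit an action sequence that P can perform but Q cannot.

P's transition system — 3 states:
  p0 = rec X. b.(a.(b.X + (X + X)) + X\{b}\{a,c}\{a,c}) | —b→ p1
  p1 = a.(b.(rec X. b.(a.(b.X + (X + X)) + X\{b}\{a,c}\{a,c})) + ((rec X. b.(a.(b.X + (X + X)) + X\{b}\{a,c}\{a,c})) + (rec X. b.(a.(b.X + (X + X)) + X\{b}\{a,c}\{a,c})))) + (rec X. b.(a.(b.X + (X + X)) + X\{b}\{a,c}\{a,c}))\{b}\{a,c}\{a,c} | —a→ p2
  p2 = b.(rec X. b.(a.(b.X + (X + X)) + X\{b}\{a,c}\{a,c})) + ((rec X. b.(a.(b.X + (X + X)) + X\{b}\{a,c}\{a,c})) + (rec X. b.(a.(b.X + (X + X)) + X\{b}\{a,c}\{a,c}))) | —b→ p0, —b→ p1
Q's transition system — 3 states:
  q0 = rec X. c.(a.(b.X + (X + X)) + X\{b}\{a,c}\{a,c}) | —c→ q1
  q1 = a.(b.(rec X. c.(a.(b.X + (X + X)) + X\{b}\{a,c}\{a,c})) + ((rec X. c.(a.(b.X + (X + X)) + X\{b}\{a,c}\{a,c})) + (rec X. c.(a.(b.X + (X + X)) + X\{b}\{a,c}\{a,c})))) + (rec X. c.(a.(b.X + (X + X)) + X\{b}\{a,c}\{a,c}))\{b}\{a,c}\{a,c} | —a→ q2
  q2 = b.(rec X. c.(a.(b.X + (X + X)) + X\{b}\{a,c}\{a,c})) + ((rec X. c.(a.(b.X + (X + X)) + X\{b}\{a,c}\{a,c})) + (rec X. c.(a.(b.X + (X + X)) + X\{b}\{a,c}\{a,c}))) | —b→ q0, —c→ q1
Trace ⟨b⟩ through P, begin at {p0}:
  [1] b ⇒ {p1}
  P completes σ.
Trace ⟨b⟩ through Q, begin at {q0}:
  [1] b ⇒ ∅ (Q stuck)

b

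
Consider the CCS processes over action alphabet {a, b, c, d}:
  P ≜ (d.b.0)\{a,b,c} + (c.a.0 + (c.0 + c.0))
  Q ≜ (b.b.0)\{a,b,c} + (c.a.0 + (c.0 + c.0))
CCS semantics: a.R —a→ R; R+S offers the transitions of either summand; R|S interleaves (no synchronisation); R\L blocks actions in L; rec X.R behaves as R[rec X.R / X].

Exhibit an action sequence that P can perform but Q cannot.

LTS(P): 4 reachable states
  p0 = (d.b.0)\{a,b,c} + (c.a.0 + (c.0 + c.0)) has moves --c--▸ p1, --c--▸ p2, --d--▸ p3
  p1 = 0 has moves ∅
  p2 = a.0 has moves --a--▸ p1
  p3 = (b.0)\{a,b,c} has moves ∅
LTS(Q): 3 reachable states
  q0 = (b.b.0)\{a,b,c} + (c.a.0 + (c.0 + c.0)) has moves --c--▸ q1, --c--▸ q2
  q1 = 0 has moves ∅
  q2 = a.0 has moves --a--▸ q1
Run σ = ⟨d⟩ on P: start {p0}
  after d @ step 1: {p3}
  ✓ P
Run σ = ⟨d⟩ on Q: start {q0}
  after d @ step 1: ∅  — Q cannot continue

d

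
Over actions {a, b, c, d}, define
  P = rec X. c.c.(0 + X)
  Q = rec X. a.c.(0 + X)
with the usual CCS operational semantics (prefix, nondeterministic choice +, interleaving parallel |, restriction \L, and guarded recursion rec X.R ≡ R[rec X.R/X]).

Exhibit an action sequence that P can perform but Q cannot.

LTS(P): 3 reachable states
  u0 = rec X. c.c.(0 + X) → ··c··> u1
  u1 = c.(0 + (rec X. c.c.(0 + X))) → ··c··> u2
  u2 = 0 + (rec X. c.c.(0 + X)) → ··c··> u1
LTS(Q): 3 reachable states
  v0 = rec X. a.c.(0 + X) → ··a··> v1
  v1 = c.(0 + (rec X. a.c.(0 + X))) → ··c··> v2
  v2 = 0 + (rec X. a.c.(0 + X)) → ··a··> v1
Trace ⟨c⟩ through P, begin at {u0}:
  [1] c ⇒ {u1}
  P completes σ.
Trace ⟨c⟩ through Q, begin at {v0}:
  [1] c ⇒ ∅ (Q stuck)

c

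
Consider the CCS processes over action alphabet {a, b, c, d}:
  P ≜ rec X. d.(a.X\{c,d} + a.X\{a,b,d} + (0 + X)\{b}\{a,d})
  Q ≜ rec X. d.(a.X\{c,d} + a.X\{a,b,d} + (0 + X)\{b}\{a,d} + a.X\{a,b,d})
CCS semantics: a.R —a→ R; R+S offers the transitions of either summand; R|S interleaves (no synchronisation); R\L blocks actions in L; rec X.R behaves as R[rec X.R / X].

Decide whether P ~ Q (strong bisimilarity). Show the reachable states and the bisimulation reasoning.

LTS(P): 4 reachable states
  s0 = rec X. d.(a.X\{c,d} + a.X\{a,b,d} + (0 + X)\{b}\{a,d}) ⊢ =d=> s1
  s1 = a.(rec X. d.(a.X\{c,d} + a.X\{a,b,d} + (0 + X)\{b}\{a,d}))\{c,d} + a.(rec X. d.(a.X\{c,d} + a.X\{a,b,d} + (0 + X)\{b}\{a,d}))\{a,b,d} + (0 + (rec X. d.(a.X\{c,d} + a.X\{a,b,d} + (0 + X)\{b}\{a,d})))\{b}\{a,d} ⊢ =a=> s2, =a=> s3
  s2 = (rec X. d.(a.X\{c,d} + a.X\{a,b,d} + (0 + X)\{b}\{a,d}))\{a,b,d} ⊢ stopped
  s3 = (rec X. d.(a.X\{c,d} + a.X\{a,b,d} + (0 + X)\{b}\{a,d}))\{c,d} ⊢ stopped
LTS(Q): 4 reachable states
  t0 = rec X. d.(a.X\{c,d} + a.X\{a,b,d} + (0 + X)\{b}\{a,d} + a.X\{a,b,d}) ⊢ =d=> t1
  t1 = a.(rec X. d.(a.X\{c,d} + a.X\{a,b,d} + (0 + X)\{b}\{a,d} + a.X\{a,b,d}))\{c,d} + a.(rec X. d.(a.X\{c,d} + a.X\{a,b,d} + (0 + X)\{b}\{a,d} + a.X\{a,b,d}))\{a,b,d} + (0 + (rec X. d.(a.X\{c,d} + a.X\{a,b,d} + (0 + X)\{b}\{a,d} + a.X\{a,b,d})))\{b}\{a,d} + a.(rec X. d.(a.X\{c,d} + a.X\{a,b,d} + (0 + X)\{b}\{a,d} + a.X\{a,b,d}))\{a,b,d} ⊢ =a=> t2, =a=> t3
  t2 = (rec X. d.(a.X\{c,d} + a.X\{a,b,d} + (0 + X)\{b}\{a,d} + a.X\{a,b,d}))\{a,b,d} ⊢ stopped
  t3 = (rec X. d.(a.X\{c,d} + a.X\{a,b,d} + (0 + X)\{b}\{a,d} + a.X\{a,b,d}))\{c,d} ⊢ stopped
Bisimilarity quotient blocks:
  B0 = {s0, t0}
  B1 = {s1, t1}
  B2 = {s2, s3, t2, t3}
s0 ∈ B0, t0 ∈ B0 → same block

P ~ Q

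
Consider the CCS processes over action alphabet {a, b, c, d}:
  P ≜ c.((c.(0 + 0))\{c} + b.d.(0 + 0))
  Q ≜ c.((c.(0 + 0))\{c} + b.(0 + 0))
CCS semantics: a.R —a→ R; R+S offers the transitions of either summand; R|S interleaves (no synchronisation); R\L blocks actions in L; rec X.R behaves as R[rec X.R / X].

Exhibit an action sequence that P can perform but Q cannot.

P's transition system — 4 states:
  p0 = c.((c.(0 + 0))\{c} + b.d.(0 + 0)) has moves --c--▸ p1
  p1 = (c.(0 + 0))\{c} + b.d.(0 + 0) has moves --b--▸ p2
  p2 = d.(0 + 0) has moves --d--▸ p3
  p3 = 0 + 0 has moves ·
Q's transition system — 3 states:
  q0 = c.((c.(0 + 0))\{c} + b.(0 + 0)) has moves --c--▸ q1
  q1 = (c.(0 + 0))\{c} + b.(0 + 0) has moves --b--▸ q2
  q2 = 0 + 0 has moves ·
Trace ⟨cbd⟩ through P, begin at {p0}:
  [1] c ⇒ {p1}
  [2] b ⇒ {p2}
  [3] d ⇒ {p3}
  — P admits the full trace.
Trace ⟨cbd⟩ through Q, begin at {q0}:
  [1] c ⇒ {q1}
  [2] b ⇒ {q2}
  [3] d ⇒ ∅  — Q cannot continue

cbd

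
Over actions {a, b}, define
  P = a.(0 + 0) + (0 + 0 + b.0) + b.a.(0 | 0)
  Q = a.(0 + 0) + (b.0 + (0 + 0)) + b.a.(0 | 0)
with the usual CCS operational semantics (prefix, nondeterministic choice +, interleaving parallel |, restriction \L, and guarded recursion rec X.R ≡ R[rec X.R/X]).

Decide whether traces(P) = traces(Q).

P's transition system — 5 states:
  s0 = a.(0 + 0) + (0 + 0 + b.0) + b.a.(0 | 0) | -a-> s1, -b-> s2, -b-> s3
  s1 = 0 + 0 | ·
  s2 = 0 | ·
  s3 = a.(0 | 0) | -a-> s4
  s4 = 0 | 0 | ·
Q's transition system — 5 states:
  t0 = a.(0 + 0) + (b.0 + (0 + 0)) + b.a.(0 | 0) | -a-> t1, -b-> t2, -b-> t3
  t1 = 0 + 0 | ·
  t2 = 0 | ·
  t3 = a.(0 | 0) | -a-> t4
  t4 = 0 | 0 | ·
Coarsest stable partition (strong bisimilarity classes):
  B0 = {s0, t0}
  B1 = {s1, s2, s4, t1, t2, t4}
  B2 = {s3, t3}
s0 ∈ B0, t0 ∈ B0 → same block
Bisimilar ⇒ trace-equivalent.

trace-equivalent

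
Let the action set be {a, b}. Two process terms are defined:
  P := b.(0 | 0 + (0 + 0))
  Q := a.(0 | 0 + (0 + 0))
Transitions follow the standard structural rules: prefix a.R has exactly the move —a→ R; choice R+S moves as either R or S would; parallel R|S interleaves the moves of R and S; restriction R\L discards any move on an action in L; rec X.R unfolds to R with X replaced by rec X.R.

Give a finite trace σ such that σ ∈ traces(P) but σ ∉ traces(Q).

LTS(P): 2 reachable states
  m0 = b.(0 | 0 + (0 + 0)) | --b--▸ m1
  m1 = 0 | 0 + (0 + 0) | stopped
LTS(Q): 2 reachable states
  n0 = a.(0 | 0 + (0 + 0)) | --a--▸ n1
  n1 = 0 | 0 + (0 + 0) | stopped
Trace ⟨b⟩ through P, begin at {m0}:
  after b @ step 1: {m1}
  ✓ P
Trace ⟨b⟩ through Q, begin at {n0}:
  after b @ step 1: ∅  — Q cannot continue

b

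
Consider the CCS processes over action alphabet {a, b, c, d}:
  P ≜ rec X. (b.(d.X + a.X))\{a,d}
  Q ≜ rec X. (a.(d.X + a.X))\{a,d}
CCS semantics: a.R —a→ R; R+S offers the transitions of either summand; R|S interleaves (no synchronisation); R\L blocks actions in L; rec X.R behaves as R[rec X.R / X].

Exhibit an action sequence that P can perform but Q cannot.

b

Reachable graph of P (2 states):
  s0 = rec X. (b.(d.X + a.X))\{a,d} :: --b--▸ s1
  s1 = (d.(rec X. (b.(d.X + a.X))\{a,d}) + a.(rec X. (b.(d.X + a.X))\{a,d}))\{a,d} :: stopped
Reachable graph of Q (1 states):
  t0 = rec X. (a.(d.X + a.X))\{a,d} :: stopped
Executing b from P (initial set {s0}):
  after b @ step 1: {s1}
  P completes σ.
Executing b from Q (initial set {t0}):
  after b @ step 1: no successor for Q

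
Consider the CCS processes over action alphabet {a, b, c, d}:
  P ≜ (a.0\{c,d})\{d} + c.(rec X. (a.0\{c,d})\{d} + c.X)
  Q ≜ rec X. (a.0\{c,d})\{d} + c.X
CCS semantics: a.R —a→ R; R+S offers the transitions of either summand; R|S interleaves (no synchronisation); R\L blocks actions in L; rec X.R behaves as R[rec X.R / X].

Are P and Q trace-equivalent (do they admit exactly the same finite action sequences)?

Reachable graph of P (3 states):
  u0 = (a.0\{c,d})\{d} + c.(rec X. (a.0\{c,d})\{d} + c.X) has moves ··a··> u1, ··c··> u2
  u1 = 0\{c,d}\{d} has moves stopped
  u2 = rec X. (a.0\{c,d})\{d} + c.X has moves ··a··> u1, ··c··> u2
Reachable graph of Q (2 states):
  v0 = rec X. (a.0\{c,d})\{d} + c.X has moves ··a··> v1, ··c··> v0
  v1 = 0\{c,d}\{d} has moves stopped
Partition-refinement fixed point:
  B0 = {u0, u2, v0}
  B1 = {u1, v1}
u0 ∈ B0, v0 ∈ B0 → same block
Bisimilar ⇒ trace-equivalent.

trace-equivalent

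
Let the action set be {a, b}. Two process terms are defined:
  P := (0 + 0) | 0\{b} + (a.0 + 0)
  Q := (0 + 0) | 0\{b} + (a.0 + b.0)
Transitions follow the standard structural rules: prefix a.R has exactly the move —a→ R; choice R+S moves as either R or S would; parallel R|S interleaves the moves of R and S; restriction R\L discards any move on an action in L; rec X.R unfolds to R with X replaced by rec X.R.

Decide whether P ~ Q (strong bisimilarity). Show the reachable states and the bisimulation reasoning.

LTS(P): 2 reachable states
  p0 = (0 + 0) | 0\{b} + (a.0 + 0) has moves =a=> p1
  p1 = 0 has moves stopped
LTS(Q): 2 reachable states
  q0 = (0 + 0) | 0\{b} + (a.0 + b.0) has moves =a=> q1, =b=> q1
  q1 = 0 has moves stopped
Coarsest stable partition (strong bisimilarity classes):
  B0 = {p0}
  B1 = {p1, q1}
  B2 = {q0}
p0 ∈ B0, q0 ∈ B2 → different blocks

P ≁ Q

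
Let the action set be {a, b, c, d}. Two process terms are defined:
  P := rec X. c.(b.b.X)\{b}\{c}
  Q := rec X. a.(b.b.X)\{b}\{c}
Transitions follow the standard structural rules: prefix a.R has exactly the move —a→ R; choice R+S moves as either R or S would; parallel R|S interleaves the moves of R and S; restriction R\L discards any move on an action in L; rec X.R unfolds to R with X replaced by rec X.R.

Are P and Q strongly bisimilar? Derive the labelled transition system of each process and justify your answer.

P ≁ Q

LTS(P): 2 reachable states
  m0 = rec X. c.(b.b.X)\{b}\{c} has moves =c=> m1
  m1 = (b.b.(rec X. c.(b.b.X)\{b}\{c}))\{b}\{c} has moves ∅
LTS(Q): 2 reachable states
  n0 = rec X. a.(b.b.X)\{b}\{c} has moves =a=> n1
  n1 = (b.b.(rec X. a.(b.b.X)\{b}\{c}))\{b}\{c} has moves ∅
Partition-refinement fixed point:
  B0 = {m0}
  B1 = {m1, n1}
  B2 = {n0}
m0 ∈ B0, n0 ∈ B2 → different blocks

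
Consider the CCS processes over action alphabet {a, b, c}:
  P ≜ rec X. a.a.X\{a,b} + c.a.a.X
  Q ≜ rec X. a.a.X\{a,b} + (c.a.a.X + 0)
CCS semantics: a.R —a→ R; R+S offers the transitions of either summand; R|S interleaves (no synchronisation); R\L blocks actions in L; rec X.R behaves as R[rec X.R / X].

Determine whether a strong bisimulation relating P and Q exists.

YES

Reachable graph of P (6 states):
  s0 = rec X. a.a.X\{a,b} + c.a.a.X → --a--▸ s1, --c--▸ s2
  s1 = a.(rec X. a.a.X\{a,b} + c.a.a.X)\{a,b} → --a--▸ s3
  s2 = a.a.(rec X. a.a.X\{a,b} + c.a.a.X) → --a--▸ s4
  s3 = (rec X. a.a.X\{a,b} + c.a.a.X)\{a,b} → --c--▸ s5
  s4 = a.(rec X. a.a.X\{a,b} + c.a.a.X) → --a--▸ s0
  s5 = (a.a.(rec X. a.a.X\{a,b} + c.a.a.X))\{a,b} → ·
Reachable graph of Q (6 states):
  t0 = rec X. a.a.X\{a,b} + (c.a.a.X + 0) → --a--▸ t1, --c--▸ t2
  t1 = a.(rec X. a.a.X\{a,b} + (c.a.a.X + 0))\{a,b} → --a--▸ t3
  t2 = a.a.(rec X. a.a.X\{a,b} + (c.a.a.X + 0)) → --a--▸ t4
  t3 = (rec X. a.a.X\{a,b} + (c.a.a.X + 0))\{a,b} → --c--▸ t5
  t4 = a.(rec X. a.a.X\{a,b} + (c.a.a.X + 0)) → --a--▸ t0
  t5 = (a.a.(rec X. a.a.X\{a,b} + (c.a.a.X + 0)))\{a,b} → ·
Partition-refinement fixed point:
  B0 = {s0, t0}
  B1 = {s1, t1}
  B2 = {s3, t3}
  B3 = {s5, t5}
  B4 = {s2, t2}
  B5 = {s4, t4}
s0 ∈ B0, t0 ∈ B0 → same block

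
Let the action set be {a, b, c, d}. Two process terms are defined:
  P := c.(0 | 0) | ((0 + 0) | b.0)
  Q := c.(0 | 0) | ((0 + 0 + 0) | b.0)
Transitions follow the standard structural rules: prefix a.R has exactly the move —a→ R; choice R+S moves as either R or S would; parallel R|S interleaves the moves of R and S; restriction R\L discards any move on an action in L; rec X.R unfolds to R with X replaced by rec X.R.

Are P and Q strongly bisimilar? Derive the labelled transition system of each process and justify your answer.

P's transition system — 4 states:
  u0 = c.(0 | 0) | ((0 + 0) | b.0) → -b-> u1, -c-> u2
  u1 = c.(0 | 0) | ((0 + 0) | 0) → -c-> u3
  u2 = 0 | 0 | ((0 + 0) | b.0) → -b-> u3
  u3 = 0 | 0 | ((0 + 0) | 0) → stopped
Q's transition system — 4 states:
  v0 = c.(0 | 0) | ((0 + 0 + 0) | b.0) → -b-> v1, -c-> v2
  v1 = c.(0 | 0) | ((0 + 0 + 0) | 0) → -c-> v3
  v2 = 0 | 0 | ((0 + 0 + 0) | b.0) → -b-> v3
  v3 = 0 | 0 | ((0 + 0 + 0) | 0) → stopped
Bisimilarity quotient blocks:
  B0 = {u0, v0}
  B1 = {u1, v1}
  B2 = {u3, v3}
  B3 = {u2, v2}
u0 ∈ B0, v0 ∈ B0 → same block

P ~ Q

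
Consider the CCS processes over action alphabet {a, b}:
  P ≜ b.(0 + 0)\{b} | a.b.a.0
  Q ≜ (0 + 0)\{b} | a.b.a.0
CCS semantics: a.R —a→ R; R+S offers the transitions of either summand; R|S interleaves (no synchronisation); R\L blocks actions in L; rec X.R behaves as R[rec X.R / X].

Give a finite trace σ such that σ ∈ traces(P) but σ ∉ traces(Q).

b

LTS(P): 8 reachable states
  u0 = b.(0 + 0)\{b} | a.b.a.0 | ··a··> u1, ··b··> u2
  u1 = b.(0 + 0)\{b} | b.a.0 | ··b··> u3, ··b··> u4
  u2 = (0 + 0)\{b} | a.b.a.0 | ··a··> u3
  u3 = (0 + 0)\{b} | b.a.0 | ··b··> u5
  u4 = b.(0 + 0)\{b} | a.0 | ··a··> u6, ··b··> u5
  u5 = (0 + 0)\{b} | a.0 | ··a··> u7
  u6 = b.(0 + 0)\{b} | 0 | ··b··> u7
  u7 = (0 + 0)\{b} | 0 | deadlocked
LTS(Q): 4 reachable states
  v0 = (0 + 0)\{b} | a.b.a.0 | ··a··> v1
  v1 = (0 + 0)\{b} | b.a.0 | ··b··> v2
  v2 = (0 + 0)\{b} | a.0 | ··a··> v3
  v3 = (0 + 0)\{b} | 0 | deadlocked
Trace ⟨b⟩ through P, begin at {u0}:
  [1] b ⇒ {u2}
  — P admits the full trace.
Trace ⟨b⟩ through Q, begin at {v0}:
  [1] b ⇒ ∅  — Q cannot continue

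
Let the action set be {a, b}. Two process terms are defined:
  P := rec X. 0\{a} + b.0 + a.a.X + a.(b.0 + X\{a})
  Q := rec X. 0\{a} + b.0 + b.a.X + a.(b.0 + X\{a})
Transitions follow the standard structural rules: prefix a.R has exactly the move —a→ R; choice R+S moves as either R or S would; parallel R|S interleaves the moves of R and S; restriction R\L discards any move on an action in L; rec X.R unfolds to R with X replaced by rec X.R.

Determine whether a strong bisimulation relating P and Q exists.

not bisimilar

Reachable graph of P (5 states):
  p0 = rec X. 0\{a} + b.0 + a.a.X + a.(b.0 + X\{a}) has moves --a--▸ p1, --a--▸ p2, --b--▸ p3
  p1 = a.(rec X. 0\{a} + b.0 + a.a.X + a.(b.0 + X\{a})) has moves --a--▸ p0
  p2 = b.0 + (rec X. 0\{a} + b.0 + a.a.X + a.(b.0 + X\{a}))\{a} has moves --b--▸ p3, --b--▸ p4
  p3 = 0 has moves deadlocked
  p4 = 0\{a} has moves deadlocked
Reachable graph of Q (6 states):
  q0 = rec X. 0\{a} + b.0 + b.a.X + a.(b.0 + X\{a}) has moves --a--▸ q1, --b--▸ q2, --b--▸ q3
  q1 = b.0 + (rec X. 0\{a} + b.0 + b.a.X + a.(b.0 + X\{a}))\{a} has moves --b--▸ q2, --b--▸ q4, --b--▸ q5
  q2 = 0 has moves deadlocked
  q3 = a.(rec X. 0\{a} + b.0 + b.a.X + a.(b.0 + X\{a})) has moves --a--▸ q0
  q4 = (a.(rec X. 0\{a} + b.0 + b.a.X + a.(b.0 + X\{a})))\{a} has moves deadlocked
  q5 = 0\{a} has moves deadlocked
Coarsest stable partition (strong bisimilarity classes):
  B0 = {p0}
  B1 = {p2, q1}
  B2 = {p3, p4, q2, q4, q5}
  B3 = {p1}
  B4 = {q0}
  B5 = {q3}
p0 ∈ B0, q0 ∈ B4 → different blocks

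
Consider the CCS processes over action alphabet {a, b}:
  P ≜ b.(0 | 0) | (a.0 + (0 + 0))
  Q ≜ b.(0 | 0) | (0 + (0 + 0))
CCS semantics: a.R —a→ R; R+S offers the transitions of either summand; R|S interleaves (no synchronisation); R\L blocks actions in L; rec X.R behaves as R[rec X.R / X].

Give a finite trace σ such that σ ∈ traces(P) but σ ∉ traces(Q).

a

LTS(P): 4 reachable states
  m0 = b.(0 | 0) | (a.0 + (0 + 0)) has moves =a=> m1, =b=> m2
  m1 = b.(0 | 0) | 0 has moves =b=> m3
  m2 = 0 | 0 | (a.0 + (0 + 0)) has moves =a=> m3
  m3 = 0 | 0 | 0 has moves ∅
LTS(Q): 2 reachable states
  n0 = b.(0 | 0) | (0 + (0 + 0)) has moves =b=> n1
  n1 = 0 | 0 | (0 + (0 + 0)) has moves ∅
Trace ⟨a⟩ through P, begin at {m0}:
  after a @ step 1: {m1}
  — P admits the full trace.
Trace ⟨a⟩ through Q, begin at {n0}:
  after a @ step 1: ∅ (Q stuck)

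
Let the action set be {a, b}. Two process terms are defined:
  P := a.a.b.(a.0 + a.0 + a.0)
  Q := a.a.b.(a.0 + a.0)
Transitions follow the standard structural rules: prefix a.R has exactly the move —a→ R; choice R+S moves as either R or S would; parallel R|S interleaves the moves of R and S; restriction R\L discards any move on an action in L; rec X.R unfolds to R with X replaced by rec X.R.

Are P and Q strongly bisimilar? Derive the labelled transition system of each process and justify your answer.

P's transition system — 5 states:
  u0 = a.a.b.(a.0 + a.0 + a.0) | =a=> u1
  u1 = a.b.(a.0 + a.0 + a.0) | =a=> u2
  u2 = b.(a.0 + a.0 + a.0) | =b=> u3
  u3 = a.0 + a.0 + a.0 | =a=> u4
  u4 = 0 | ∅
Q's transition system — 5 states:
  v0 = a.a.b.(a.0 + a.0) | =a=> v1
  v1 = a.b.(a.0 + a.0) | =a=> v2
  v2 = b.(a.0 + a.0) | =b=> v3
  v3 = a.0 + a.0 | =a=> v4
  v4 = 0 | ∅
Bisimilarity quotient blocks:
  B0 = {u0, v0}
  B1 = {u1, v1}
  B2 = {u2, v2}
  B3 = {u3, v3}
  B4 = {u4, v4}
u0 ∈ B0, v0 ∈ B0 → same block

YES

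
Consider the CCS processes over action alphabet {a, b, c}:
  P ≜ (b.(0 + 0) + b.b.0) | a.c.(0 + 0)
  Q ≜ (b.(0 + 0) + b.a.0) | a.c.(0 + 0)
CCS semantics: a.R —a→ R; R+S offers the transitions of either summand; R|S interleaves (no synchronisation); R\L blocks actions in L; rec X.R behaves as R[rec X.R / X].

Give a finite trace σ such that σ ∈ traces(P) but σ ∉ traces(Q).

bb

Reachable graph of P (12 states):
  s0 = (b.(0 + 0) + b.b.0) | a.c.(0 + 0) → —a→ s1, —b→ s2, —b→ s3
  s1 = (b.(0 + 0) + b.b.0) | c.(0 + 0) → —b→ s4, —b→ s5, —c→ s6
  s2 = (0 + 0) | a.c.(0 + 0) → —a→ s4
  s3 = b.0 | a.c.(0 + 0) → —a→ s5, —b→ s7
  s4 = (0 + 0) | c.(0 + 0) → —c→ s8
  s5 = b.0 | c.(0 + 0) → —b→ s9, —c→ s10
  s6 = (b.(0 + 0) + b.b.0) | (0 + 0) → —b→ s10, —b→ s8
  s7 = 0 | a.c.(0 + 0) → —a→ s9
  s8 = (0 + 0) | (0 + 0) → deadlocked
  s9 = 0 | c.(0 + 0) → —c→ s11
  s10 = b.0 | (0 + 0) → —b→ s11
  s11 = 0 | (0 + 0) → deadlocked
Reachable graph of Q (12 states):
  t0 = (b.(0 + 0) + b.a.0) | a.c.(0 + 0) → —a→ t1, —b→ t2, —b→ t3
  t1 = (b.(0 + 0) + b.a.0) | c.(0 + 0) → —b→ t4, —b→ t5, —c→ t6
  t2 = (0 + 0) | a.c.(0 + 0) → —a→ t4
  t3 = a.0 | a.c.(0 + 0) → —a→ t5, —a→ t7
  t4 = (0 + 0) | c.(0 + 0) → —c→ t8
  t5 = a.0 | c.(0 + 0) → —a→ t9, —c→ t10
  t6 = (b.(0 + 0) + b.a.0) | (0 + 0) → —b→ t10, —b→ t8
  t7 = 0 | a.c.(0 + 0) → —a→ t9
  t8 = (0 + 0) | (0 + 0) → deadlocked
  t9 = 0 | c.(0 + 0) → —c→ t11
  t10 = a.0 | (0 + 0) → —a→ t11
  t11 = 0 | (0 + 0) → deadlocked
Run σ = ⟨bb⟩ on P: start {s0}
  after b @ step 1: {s2, s3}
  after b @ step 2: {s7}
  — P admits the full trace.
Run σ = ⟨bb⟩ on Q: start {t0}
  after b @ step 1: {t2, t3}
  after b @ step 2: ∅ (Q stuck)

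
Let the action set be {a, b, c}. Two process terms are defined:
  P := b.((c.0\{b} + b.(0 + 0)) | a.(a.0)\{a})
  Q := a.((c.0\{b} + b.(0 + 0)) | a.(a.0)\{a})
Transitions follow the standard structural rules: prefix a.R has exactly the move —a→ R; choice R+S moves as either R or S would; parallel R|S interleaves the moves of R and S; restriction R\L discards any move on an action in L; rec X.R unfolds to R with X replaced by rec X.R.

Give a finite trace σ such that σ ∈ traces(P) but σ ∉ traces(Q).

b

Reachable graph of P (7 states):
  u0 = b.((c.0\{b} + b.(0 + 0)) | a.(a.0)\{a}) → —b→ u1
  u1 = (c.0\{b} + b.(0 + 0)) | a.(a.0)\{a} → —a→ u2, —b→ u3, —c→ u4
  u2 = (c.0\{b} + b.(0 + 0)) | (a.0)\{a} → —b→ u5, —c→ u6
  u3 = (0 + 0) | a.(a.0)\{a} → —a→ u5
  u4 = 0\{b} | a.(a.0)\{a} → —a→ u6
  u5 = (0 + 0) | (a.0)\{a} → stopped
  u6 = 0\{b} | (a.0)\{a} → stopped
Reachable graph of Q (7 states):
  v0 = a.((c.0\{b} + b.(0 + 0)) | a.(a.0)\{a}) → —a→ v1
  v1 = (c.0\{b} + b.(0 + 0)) | a.(a.0)\{a} → —a→ v2, —b→ v3, —c→ v4
  v2 = (c.0\{b} + b.(0 + 0)) | (a.0)\{a} → —b→ v5, —c→ v6
  v3 = (0 + 0) | a.(a.0)\{a} → —a→ v5
  v4 = 0\{b} | a.(a.0)\{a} → —a→ v6
  v5 = (0 + 0) | (a.0)\{a} → stopped
  v6 = 0\{b} | (a.0)\{a} → stopped
Run σ = ⟨b⟩ on P: start {u0}
  [1] b ⇒ {u1}
  ✓ P
Run σ = ⟨b⟩ on Q: start {v0}
  [1] b ⇒ no successor for Q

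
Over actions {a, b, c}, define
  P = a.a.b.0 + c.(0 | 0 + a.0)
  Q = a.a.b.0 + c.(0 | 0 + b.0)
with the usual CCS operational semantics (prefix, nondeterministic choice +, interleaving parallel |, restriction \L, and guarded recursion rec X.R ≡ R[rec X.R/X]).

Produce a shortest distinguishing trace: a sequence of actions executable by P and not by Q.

ca

P's transition system — 5 states:
  m0 = a.a.b.0 + c.(0 | 0 + a.0) → —a→ m1, —c→ m2
  m1 = a.b.0 → —a→ m3
  m2 = 0 | 0 + a.0 → —a→ m4
  m3 = b.0 → —b→ m4
  m4 = 0 → deadlocked
Q's transition system — 5 states:
  n0 = a.a.b.0 + c.(0 | 0 + b.0) → —a→ n1, —c→ n2
  n1 = a.b.0 → —a→ n3
  n2 = 0 | 0 + b.0 → —b→ n4
  n3 = b.0 → —b→ n4
  n4 = 0 → deadlocked
Executing ca from P (initial set {m0}):
  step 1 (c): {m2}
  step 2 (a): {m4}
  P completes σ.
Executing ca from Q (initial set {n0}):
  step 1 (c): {n2}
  step 2 (a): ∅  — Q cannot continue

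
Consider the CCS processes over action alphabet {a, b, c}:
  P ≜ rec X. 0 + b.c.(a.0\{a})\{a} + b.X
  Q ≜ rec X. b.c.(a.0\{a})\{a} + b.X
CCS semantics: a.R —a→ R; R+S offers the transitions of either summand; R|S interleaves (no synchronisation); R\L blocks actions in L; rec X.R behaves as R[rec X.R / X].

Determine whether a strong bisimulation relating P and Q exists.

YES

P's transition system — 3 states:
  s0 = rec X. 0 + b.c.(a.0\{a})\{a} + b.X → —b→ s0, —b→ s1
  s1 = c.(a.0\{a})\{a} → —c→ s2
  s2 = (a.0\{a})\{a} → (no moves)
Q's transition system — 3 states:
  t0 = rec X. b.c.(a.0\{a})\{a} + b.X → —b→ t0, —b→ t1
  t1 = c.(a.0\{a})\{a} → —c→ t2
  t2 = (a.0\{a})\{a} → (no moves)
Bisimilarity quotient blocks:
  B0 = {s0, t0}
  B1 = {s1, t1}
  B2 = {s2, t2}
s0 ∈ B0, t0 ∈ B0 → same block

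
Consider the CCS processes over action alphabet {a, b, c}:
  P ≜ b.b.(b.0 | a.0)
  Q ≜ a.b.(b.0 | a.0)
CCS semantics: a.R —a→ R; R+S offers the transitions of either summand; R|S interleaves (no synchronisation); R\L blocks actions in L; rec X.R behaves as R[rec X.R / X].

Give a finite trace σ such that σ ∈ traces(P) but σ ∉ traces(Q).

P's transition system — 6 states:
  s0 = b.b.(b.0 | a.0) | -b-> s1
  s1 = b.(b.0 | a.0) | -b-> s2
  s2 = b.0 | a.0 | -a-> s3, -b-> s4
  s3 = b.0 | 0 | -b-> s5
  s4 = 0 | a.0 | -a-> s5
  s5 = 0 | 0 | deadlocked
Q's transition system — 6 states:
  t0 = a.b.(b.0 | a.0) | -a-> t1
  t1 = b.(b.0 | a.0) | -b-> t2
  t2 = b.0 | a.0 | -a-> t3, -b-> t4
  t3 = b.0 | 0 | -b-> t5
  t4 = 0 | a.0 | -a-> t5
  t5 = 0 | 0 | deadlocked
Run σ = ⟨b⟩ on P: start {s0}
  after b @ step 1: {s1}
  — P admits the full trace.
Run σ = ⟨b⟩ on Q: start {t0}
  after b @ step 1: ∅  — Q cannot continue

b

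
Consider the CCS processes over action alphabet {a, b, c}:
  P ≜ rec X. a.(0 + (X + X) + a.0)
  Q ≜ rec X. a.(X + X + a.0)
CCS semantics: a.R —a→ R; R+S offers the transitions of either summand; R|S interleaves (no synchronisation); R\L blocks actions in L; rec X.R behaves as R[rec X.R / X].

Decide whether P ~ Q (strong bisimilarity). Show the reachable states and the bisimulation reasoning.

P ~ Q

P's transition system — 3 states:
  m0 = rec X. a.(0 + (X + X) + a.0) → -a-> m1
  m1 = 0 + ((rec X. a.(0 + (X + X) + a.0)) + (rec X. a.(0 + (X + X) + a.0))) + a.0 → -a-> m1, -a-> m2
  m2 = 0 → stopped
Q's transition system — 3 states:
  n0 = rec X. a.(X + X + a.0) → -a-> n1
  n1 = (rec X. a.(X + X + a.0)) + (rec X. a.(X + X + a.0)) + a.0 → -a-> n1, -a-> n2
  n2 = 0 → stopped
Bisimilarity quotient blocks:
  B0 = {m0, n0}
  B1 = {m1, n1}
  B2 = {m2, n2}
m0 ∈ B0, n0 ∈ B0 → same block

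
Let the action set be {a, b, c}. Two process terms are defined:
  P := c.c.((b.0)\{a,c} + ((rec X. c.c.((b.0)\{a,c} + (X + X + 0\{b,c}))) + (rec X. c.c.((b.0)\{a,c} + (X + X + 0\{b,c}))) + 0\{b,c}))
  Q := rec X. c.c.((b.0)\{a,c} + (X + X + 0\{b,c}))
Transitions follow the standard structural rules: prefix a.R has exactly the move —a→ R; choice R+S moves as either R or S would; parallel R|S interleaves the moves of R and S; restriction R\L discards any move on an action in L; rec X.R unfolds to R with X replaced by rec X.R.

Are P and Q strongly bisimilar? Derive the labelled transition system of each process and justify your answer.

P's transition system — 4 states:
  m0 = c.c.((b.0)\{a,c} + ((rec X. c.c.((b.0)\{a,c} + (X + X + 0\{b,c}))) + (rec X. c.c.((b.0)\{a,c} + (X + X + 0\{b,c}))) + 0\{b,c})) | ··c··> m1
  m1 = c.((b.0)\{a,c} + ((rec X. c.c.((b.0)\{a,c} + (X + X + 0\{b,c}))) + (rec X. c.c.((b.0)\{a,c} + (X + X + 0\{b,c}))) + 0\{b,c})) | ··c··> m2
  m2 = (b.0)\{a,c} + ((rec X. c.c.((b.0)\{a,c} + (X + X + 0\{b,c}))) + (rec X. c.c.((b.0)\{a,c} + (X + X + 0\{b,c}))) + 0\{b,c}) | ··b··> m3, ··c··> m1
  m3 = 0\{a,c} | ·
Q's transition system — 4 states:
  n0 = rec X. c.c.((b.0)\{a,c} + (X + X + 0\{b,c})) | ··c··> n1
  n1 = c.((b.0)\{a,c} + ((rec X. c.c.((b.0)\{a,c} + (X + X + 0\{b,c}))) + (rec X. c.c.((b.0)\{a,c} + (X + X + 0\{b,c}))) + 0\{b,c})) | ··c··> n2
  n2 = (b.0)\{a,c} + ((rec X. c.c.((b.0)\{a,c} + (X + X + 0\{b,c}))) + (rec X. c.c.((b.0)\{a,c} + (X + X + 0\{b,c}))) + 0\{b,c}) | ··b··> n3, ··c··> n1
  n3 = 0\{a,c} | ·
Coarsest stable partition (strong bisimilarity classes):
  B0 = {m0, n0}
  B1 = {m1, n1}
  B2 = {m2, n2}
  B3 = {m3, n3}
m0 ∈ B0, n0 ∈ B0 → same block

P ~ Q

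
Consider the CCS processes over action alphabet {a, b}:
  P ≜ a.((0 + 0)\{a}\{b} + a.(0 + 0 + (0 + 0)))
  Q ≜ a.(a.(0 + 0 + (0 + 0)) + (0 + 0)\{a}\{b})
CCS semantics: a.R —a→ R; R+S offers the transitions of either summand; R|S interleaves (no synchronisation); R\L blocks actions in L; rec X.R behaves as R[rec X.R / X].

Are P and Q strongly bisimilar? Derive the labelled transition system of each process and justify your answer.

LTS(P): 3 reachable states
  s0 = a.((0 + 0)\{a}\{b} + a.(0 + 0 + (0 + 0))) has moves -a-> s1
  s1 = (0 + 0)\{a}\{b} + a.(0 + 0 + (0 + 0)) has moves -a-> s2
  s2 = 0 + 0 + (0 + 0) has moves (no moves)
LTS(Q): 3 reachable states
  t0 = a.(a.(0 + 0 + (0 + 0)) + (0 + 0)\{a}\{b}) has moves -a-> t1
  t1 = a.(0 + 0 + (0 + 0)) + (0 + 0)\{a}\{b} has moves -a-> t2
  t2 = 0 + 0 + (0 + 0) has moves (no moves)
Partition-refinement fixed point:
  B0 = {s0, t0}
  B1 = {s1, t1}
  B2 = {s2, t2}
s0 ∈ B0, t0 ∈ B0 → same block

P ~ Q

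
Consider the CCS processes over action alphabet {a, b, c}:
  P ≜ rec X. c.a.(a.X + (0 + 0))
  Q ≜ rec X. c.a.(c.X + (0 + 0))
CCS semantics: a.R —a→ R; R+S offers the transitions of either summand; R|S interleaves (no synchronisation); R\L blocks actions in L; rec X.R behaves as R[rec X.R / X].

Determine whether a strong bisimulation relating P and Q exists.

LTS(P): 3 reachable states
  m0 = rec X. c.a.(a.X + (0 + 0)) | --c--▸ m1
  m1 = a.(a.(rec X. c.a.(a.X + (0 + 0))) + (0 + 0)) | --a--▸ m2
  m2 = a.(rec X. c.a.(a.X + (0 + 0))) + (0 + 0) | --a--▸ m0
LTS(Q): 3 reachable states
  n0 = rec X. c.a.(c.X + (0 + 0)) | --c--▸ n1
  n1 = a.(c.(rec X. c.a.(c.X + (0 + 0))) + (0 + 0)) | --a--▸ n2
  n2 = c.(rec X. c.a.(c.X + (0 + 0))) + (0 + 0) | --c--▸ n0
Bisimilarity quotient blocks:
  B0 = {m0}
  B1 = {m1}
  B2 = {m2}
  B3 = {n0}
  B4 = {n1}
  B5 = {n2}
m0 ∈ B0, n0 ∈ B3 → different blocks

NO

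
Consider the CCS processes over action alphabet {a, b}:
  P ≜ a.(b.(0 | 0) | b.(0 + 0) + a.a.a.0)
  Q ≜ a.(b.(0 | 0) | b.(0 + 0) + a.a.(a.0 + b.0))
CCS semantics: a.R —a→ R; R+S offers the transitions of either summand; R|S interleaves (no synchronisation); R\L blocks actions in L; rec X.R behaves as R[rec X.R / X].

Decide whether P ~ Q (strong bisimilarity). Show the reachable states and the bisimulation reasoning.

P's transition system — 8 states:
  p0 = a.(b.(0 | 0) | b.(0 + 0) + a.a.a.0) → =a=> p1
  p1 = b.(0 | 0) | b.(0 + 0) + a.a.a.0 → =a=> p2, =b=> p3, =b=> p4
  p2 = a.a.0 → =a=> p5
  p3 = 0 | 0 | b.(0 + 0) → =b=> p6
  p4 = b.(0 | 0) | (0 + 0) → =b=> p6
  p5 = a.0 → =a=> p7
  p6 = 0 | 0 | (0 + 0) → ·
  p7 = 0 → ·
Q's transition system — 8 states:
  q0 = a.(b.(0 | 0) | b.(0 + 0) + a.a.(a.0 + b.0)) → =a=> q1
  q1 = b.(0 | 0) | b.(0 + 0) + a.a.(a.0 + b.0) → =a=> q2, =b=> q3, =b=> q4
  q2 = a.(a.0 + b.0) → =a=> q5
  q3 = 0 | 0 | b.(0 + 0) → =b=> q6
  q4 = b.(0 | 0) | (0 + 0) → =b=> q6
  q5 = a.0 + b.0 → =a=> q7, =b=> q7
  q6 = 0 | 0 | (0 + 0) → ·
  q7 = 0 → ·
Bisimilarity quotient blocks:
  B0 = {p0}
  B1 = {p1}
  B2 = {p3, p4, q3, q4}
  B3 = {p6, p7, q6, q7}
  B4 = {p2}
  B5 = {p5}
  B6 = {q0}
  B7 = {q1}
  B8 = {q2}
  B9 = {q5}
p0 ∈ B0, q0 ∈ B6 → different blocks

P ≁ Q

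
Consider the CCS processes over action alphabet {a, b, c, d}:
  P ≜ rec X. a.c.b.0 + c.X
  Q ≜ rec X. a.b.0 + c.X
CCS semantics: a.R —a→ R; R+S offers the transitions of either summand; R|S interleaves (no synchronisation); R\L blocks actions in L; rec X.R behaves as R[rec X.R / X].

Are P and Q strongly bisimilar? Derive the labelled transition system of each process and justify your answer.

Reachable graph of P (4 states):
  p0 = rec X. a.c.b.0 + c.X ⊢ --a--▸ p1, --c--▸ p0
  p1 = c.b.0 ⊢ --c--▸ p2
  p2 = b.0 ⊢ --b--▸ p3
  p3 = 0 ⊢ (no moves)
Reachable graph of Q (3 states):
  q0 = rec X. a.b.0 + c.X ⊢ --a--▸ q1, --c--▸ q0
  q1 = b.0 ⊢ --b--▸ q2
  q2 = 0 ⊢ (no moves)
Partition-refinement fixed point:
  B0 = {p0}
  B1 = {p1}
  B2 = {p2, q1}
  B3 = {p3, q2}
  B4 = {q0}
p0 ∈ B0, q0 ∈ B4 → different blocks

NO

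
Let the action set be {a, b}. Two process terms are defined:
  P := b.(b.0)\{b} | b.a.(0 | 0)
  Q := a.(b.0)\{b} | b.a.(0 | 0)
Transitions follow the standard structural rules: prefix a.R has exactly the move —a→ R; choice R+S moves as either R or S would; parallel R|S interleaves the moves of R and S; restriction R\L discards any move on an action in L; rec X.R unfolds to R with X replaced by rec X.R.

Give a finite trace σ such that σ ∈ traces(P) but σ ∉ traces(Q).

P's transition system — 6 states:
  u0 = b.(b.0)\{b} | b.a.(0 | 0) → --b--▸ u1, --b--▸ u2
  u1 = (b.0)\{b} | b.a.(0 | 0) → --b--▸ u3
  u2 = b.(b.0)\{b} | a.(0 | 0) → --a--▸ u4, --b--▸ u3
  u3 = (b.0)\{b} | a.(0 | 0) → --a--▸ u5
  u4 = b.(b.0)\{b} | (0 | 0) → --b--▸ u5
  u5 = (b.0)\{b} | (0 | 0) → ·
Q's transition system — 6 states:
  v0 = a.(b.0)\{b} | b.a.(0 | 0) → --a--▸ v1, --b--▸ v2
  v1 = (b.0)\{b} | b.a.(0 | 0) → --b--▸ v3
  v2 = a.(b.0)\{b} | a.(0 | 0) → --a--▸ v3, --a--▸ v4
  v3 = (b.0)\{b} | a.(0 | 0) → --a--▸ v5
  v4 = a.(b.0)\{b} | (0 | 0) → --a--▸ v5
  v5 = (b.0)\{b} | (0 | 0) → ·
Executing bb from P (initial set {u0}):
  [1] b ⇒ {u1, u2}
  [2] b ⇒ {u3}
  P completes σ.
Executing bb from Q (initial set {v0}):
  [1] b ⇒ {v2}
  [2] b ⇒ no successor for Q

bb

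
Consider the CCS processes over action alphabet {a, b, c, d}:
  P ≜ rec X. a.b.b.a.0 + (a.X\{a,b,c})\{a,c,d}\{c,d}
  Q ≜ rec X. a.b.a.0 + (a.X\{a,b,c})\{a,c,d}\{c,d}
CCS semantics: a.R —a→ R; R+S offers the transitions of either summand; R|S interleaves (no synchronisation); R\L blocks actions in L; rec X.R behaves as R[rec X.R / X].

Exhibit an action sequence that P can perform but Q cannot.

P's transition system — 5 states:
  u0 = rec X. a.b.b.a.0 + (a.X\{a,b,c})\{a,c,d}\{c,d} has moves --a--▸ u1
  u1 = b.b.a.0 has moves --b--▸ u2
  u2 = b.a.0 has moves --b--▸ u3
  u3 = a.0 has moves --a--▸ u4
  u4 = 0 has moves deadlocked
Q's transition system — 4 states:
  v0 = rec X. a.b.a.0 + (a.X\{a,b,c})\{a,c,d}\{c,d} has moves --a--▸ v1
  v1 = b.a.0 has moves --b--▸ v2
  v2 = a.0 has moves --a--▸ v3
  v3 = 0 has moves deadlocked
Run σ = ⟨abb⟩ on P: start {u0}
  step 1 (a): {u1}
  step 2 (b): {u2}
  step 3 (b): {u3}
  P completes σ.
Run σ = ⟨abb⟩ on Q: start {v0}
  step 1 (a): {v1}
  step 2 (b): {v2}
  step 3 (b): no successor for Q

abb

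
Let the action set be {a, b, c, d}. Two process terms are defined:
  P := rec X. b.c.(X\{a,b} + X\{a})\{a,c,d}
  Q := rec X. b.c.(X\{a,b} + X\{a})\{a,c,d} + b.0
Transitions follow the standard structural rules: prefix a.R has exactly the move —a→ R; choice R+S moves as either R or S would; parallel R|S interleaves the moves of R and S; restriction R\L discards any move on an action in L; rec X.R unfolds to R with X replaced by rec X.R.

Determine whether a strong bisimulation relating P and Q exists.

P ≁ Q

Reachable graph of P (4 states):
  m0 = rec X. b.c.(X\{a,b} + X\{a})\{a,c,d} ⊢ =b=> m1
  m1 = c.((rec X. b.c.(X\{a,b} + X\{a})\{a,c,d})\{a,b} + (rec X. b.c.(X\{a,b} + X\{a})\{a,c,d})\{a})\{a,c,d} ⊢ =c=> m2
  m2 = ((rec X. b.c.(X\{a,b} + X\{a})\{a,c,d})\{a,b} + (rec X. b.c.(X\{a,b} + X\{a})\{a,c,d})\{a})\{a,c,d} ⊢ =b=> m3
  m3 = (c.((rec X. b.c.(X\{a,b} + X\{a})\{a,c,d})\{a,b} + (rec X. b.c.(X\{a,b} + X\{a})\{a,c,d})\{a})\{a,c,d})\{a}\{a,c,d} ⊢ deadlocked
Reachable graph of Q (6 states):
  n0 = rec X. b.c.(X\{a,b} + X\{a})\{a,c,d} + b.0 ⊢ =b=> n1, =b=> n2
  n1 = 0 ⊢ deadlocked
  n2 = c.((rec X. b.c.(X\{a,b} + X\{a})\{a,c,d} + b.0)\{a,b} + (rec X. b.c.(X\{a,b} + X\{a})\{a,c,d} + b.0)\{a})\{a,c,d} ⊢ =c=> n3
  n3 = ((rec X. b.c.(X\{a,b} + X\{a})\{a,c,d} + b.0)\{a,b} + (rec X. b.c.(X\{a,b} + X\{a})\{a,c,d} + b.0)\{a})\{a,c,d} ⊢ =b=> n4, =b=> n5
  n4 = (c.((rec X. b.c.(X\{a,b} + X\{a})\{a,c,d} + b.0)\{a,b} + (rec X. b.c.(X\{a,b} + X\{a})\{a,c,d} + b.0)\{a})\{a,c,d})\{a}\{a,c,d} ⊢ deadlocked
  n5 = 0\{a}\{a,c,d} ⊢ deadlocked
Bisimilarity quotient blocks:
  B0 = {m0}
  B1 = {m1, n2}
  B2 = {m2, n3}
  B3 = {m3, n1, n4, n5}
  B4 = {n0}
m0 ∈ B0, n0 ∈ B4 → different blocks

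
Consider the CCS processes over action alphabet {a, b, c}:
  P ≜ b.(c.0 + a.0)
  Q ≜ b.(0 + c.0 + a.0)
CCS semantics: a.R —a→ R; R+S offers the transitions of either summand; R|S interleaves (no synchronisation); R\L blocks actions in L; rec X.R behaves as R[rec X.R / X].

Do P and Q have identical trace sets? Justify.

P's transition system — 3 states:
  m0 = b.(c.0 + a.0) | --b--▸ m1
  m1 = c.0 + a.0 | --a--▸ m2, --c--▸ m2
  m2 = 0 | ∅
Q's transition system — 3 states:
  n0 = b.(0 + c.0 + a.0) | --b--▸ n1
  n1 = 0 + c.0 + a.0 | --a--▸ n2, --c--▸ n2
  n2 = 0 | ∅
Coarsest stable partition (strong bisimilarity classes):
  B0 = {m0, n0}
  B1 = {m1, n1}
  B2 = {m2, n2}
m0 ∈ B0, n0 ∈ B0 → same block
Bisimilar ⇒ trace-equivalent.

YES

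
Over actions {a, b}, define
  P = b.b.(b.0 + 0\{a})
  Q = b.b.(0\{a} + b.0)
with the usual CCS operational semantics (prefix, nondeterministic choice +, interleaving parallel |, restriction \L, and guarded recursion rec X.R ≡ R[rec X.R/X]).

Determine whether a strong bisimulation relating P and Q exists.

YES

P's transition system — 4 states:
  u0 = b.b.(b.0 + 0\{a}) → =b=> u1
  u1 = b.(b.0 + 0\{a}) → =b=> u2
  u2 = b.0 + 0\{a} → =b=> u3
  u3 = 0 → (no moves)
Q's transition system — 4 states:
  v0 = b.b.(0\{a} + b.0) → =b=> v1
  v1 = b.(0\{a} + b.0) → =b=> v2
  v2 = 0\{a} + b.0 → =b=> v3
  v3 = 0 → (no moves)
Partition-refinement fixed point:
  B0 = {u0, v0}
  B1 = {u1, v1}
  B2 = {u2, v2}
  B3 = {u3, v3}
u0 ∈ B0, v0 ∈ B0 → same block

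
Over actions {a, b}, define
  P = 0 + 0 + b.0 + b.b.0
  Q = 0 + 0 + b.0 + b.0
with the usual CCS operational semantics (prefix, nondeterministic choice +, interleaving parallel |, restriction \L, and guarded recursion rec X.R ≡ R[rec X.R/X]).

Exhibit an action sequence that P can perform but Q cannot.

LTS(P): 3 reachable states
  u0 = 0 + 0 + b.0 + b.b.0 → =b=> u1, =b=> u2
  u1 = 0 → (no moves)
  u2 = b.0 → =b=> u1
LTS(Q): 2 reachable states
  v0 = 0 + 0 + b.0 + b.0 → =b=> v1
  v1 = 0 → (no moves)
Run σ = ⟨bb⟩ on P: start {u0}
  after b @ step 1: {u1, u2}
  after b @ step 2: {u1}
  — P admits the full trace.
Run σ = ⟨bb⟩ on Q: start {v0}
  after b @ step 1: {v1}
  after b @ step 2: no successor for Q

bb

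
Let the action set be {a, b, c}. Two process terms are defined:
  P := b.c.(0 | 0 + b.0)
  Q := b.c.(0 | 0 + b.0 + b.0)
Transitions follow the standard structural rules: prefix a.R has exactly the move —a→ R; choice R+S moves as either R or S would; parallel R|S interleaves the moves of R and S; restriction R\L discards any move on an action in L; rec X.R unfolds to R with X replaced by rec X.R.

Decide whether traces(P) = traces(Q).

traces(P) = traces(Q)

P's transition system — 4 states:
  m0 = b.c.(0 | 0 + b.0) :: —b→ m1
  m1 = c.(0 | 0 + b.0) :: —c→ m2
  m2 = 0 | 0 + b.0 :: —b→ m3
  m3 = 0 :: ∅
Q's transition system — 4 states:
  n0 = b.c.(0 | 0 + b.0 + b.0) :: —b→ n1
  n1 = c.(0 | 0 + b.0 + b.0) :: —c→ n2
  n2 = 0 | 0 + b.0 + b.0 :: —b→ n3
  n3 = 0 :: ∅
Partition-refinement fixed point:
  B0 = {m0, n0}
  B1 = {m1, n1}
  B2 = {m2, n2}
  B3 = {m3, n3}
m0 ∈ B0, n0 ∈ B0 → same block
Bisimilar ⇒ trace-equivalent.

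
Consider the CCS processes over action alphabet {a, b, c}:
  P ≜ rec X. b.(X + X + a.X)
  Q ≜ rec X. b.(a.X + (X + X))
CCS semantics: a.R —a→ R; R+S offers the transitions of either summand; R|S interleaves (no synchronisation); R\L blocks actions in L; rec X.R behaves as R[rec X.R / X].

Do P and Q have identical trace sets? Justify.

YES

Reachable graph of P (2 states):
  u0 = rec X. b.(X + X + a.X) → =b=> u1
  u1 = (rec X. b.(X + X + a.X)) + (rec X. b.(X + X + a.X)) + a.(rec X. b.(X + X + a.X)) → =a=> u0, =b=> u1
Reachable graph of Q (2 states):
  v0 = rec X. b.(a.X + (X + X)) → =b=> v1
  v1 = a.(rec X. b.(a.X + (X + X))) + ((rec X. b.(a.X + (X + X))) + (rec X. b.(a.X + (X + X)))) → =a=> v0, =b=> v1
Coarsest stable partition (strong bisimilarity classes):
  B0 = {u0, v0}
  B1 = {u1, v1}
u0 ∈ B0, v0 ∈ B0 → same block
Bisimilar ⇒ trace-equivalent.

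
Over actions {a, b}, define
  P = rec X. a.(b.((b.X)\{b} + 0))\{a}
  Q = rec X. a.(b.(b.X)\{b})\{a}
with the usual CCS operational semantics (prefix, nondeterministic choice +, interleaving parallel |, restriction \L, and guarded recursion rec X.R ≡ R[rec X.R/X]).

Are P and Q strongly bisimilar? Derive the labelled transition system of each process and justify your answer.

LTS(P): 3 reachable states
  m0 = rec X. a.(b.((b.X)\{b} + 0))\{a} → --a--▸ m1
  m1 = (b.((b.(rec X. a.(b.((b.X)\{b} + 0))\{a}))\{b} + 0))\{a} → --b--▸ m2
  m2 = ((b.(rec X. a.(b.((b.X)\{b} + 0))\{a}))\{b} + 0)\{a} → ·
LTS(Q): 3 reachable states
  n0 = rec X. a.(b.(b.X)\{b})\{a} → --a--▸ n1
  n1 = (b.(b.(rec X. a.(b.(b.X)\{b})\{a}))\{b})\{a} → --b--▸ n2
  n2 = (b.(rec X. a.(b.(b.X)\{b})\{a}))\{b}\{a} → ·
Bisimilarity quotient blocks:
  B0 = {m0, n0}
  B1 = {m1, n1}
  B2 = {m2, n2}
m0 ∈ B0, n0 ∈ B0 → same block

YES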